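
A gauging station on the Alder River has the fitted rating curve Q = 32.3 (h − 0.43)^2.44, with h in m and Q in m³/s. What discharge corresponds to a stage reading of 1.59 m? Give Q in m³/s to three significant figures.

46.4 m³/s

Q = 32.3 × (1.59 − 0.43)^2.44 = 32.3 × 1.16^2.44 = 46.40 m³/s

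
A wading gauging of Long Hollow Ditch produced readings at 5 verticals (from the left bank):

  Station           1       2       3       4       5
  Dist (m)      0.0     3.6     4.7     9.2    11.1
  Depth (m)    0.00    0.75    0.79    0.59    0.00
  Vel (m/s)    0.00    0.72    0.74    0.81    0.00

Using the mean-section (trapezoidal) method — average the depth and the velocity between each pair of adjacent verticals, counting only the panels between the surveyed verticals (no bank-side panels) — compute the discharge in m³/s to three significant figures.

Panel 1-2: Δb = 3.6 m, d̄ = (0.00+0.75)/2 = 0.375, v̄ = (0.00+0.72)/2 = 0.36 → q = 3.6×0.375×0.36 = 0.4860 m³/s
Panel 2-3: Δb = 1.1 m, d̄ = (0.75+0.79)/2 = 0.77, v̄ = (0.72+0.74)/2 = 0.73 → q = 1.1×0.77×0.73 = 0.6183 m³/s
Panel 3-4: Δb = 4.5 m, d̄ = (0.79+0.59)/2 = 0.69, v̄ = (0.74+0.81)/2 = 0.775 → q = 4.5×0.69×0.775 = 2.406 m³/s
Panel 4-5: Δb = 1.9 m, d̄ = (0.59+0.00)/2 = 0.295, v̄ = (0.81+0.00)/2 = 0.405 → q = 1.9×0.295×0.405 = 0.2270 m³/s
Q = Σ q = 3.738 m³/s

3.74 m³/s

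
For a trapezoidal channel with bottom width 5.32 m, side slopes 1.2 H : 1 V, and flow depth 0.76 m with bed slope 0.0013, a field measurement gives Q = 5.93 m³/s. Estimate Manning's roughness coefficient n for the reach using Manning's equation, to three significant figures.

0.0208

A = (b + z·y)·y = (5.32 + 1.2×0.76)×0.76 = 4.736 m²
P = b + 2y√(1+z²) = 5.32 + 2×0.76×√(1+1.2²) = 7.694 m
R = A/P = 4.736/7.694 = 0.6156 m
n = (1/Q)·A·R^(2/3)·S^(1/2) = (1/5.93) × 4.736 × 0.7236 × 0.03606 = 0.02084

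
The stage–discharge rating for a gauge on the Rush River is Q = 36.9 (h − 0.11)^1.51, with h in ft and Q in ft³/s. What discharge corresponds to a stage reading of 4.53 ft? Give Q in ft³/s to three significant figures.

348 ft³/s

Q = 36.9 × (4.53 − 0.11)^1.51 = 36.9 × 4.42^1.51 = 348.0 ft³/s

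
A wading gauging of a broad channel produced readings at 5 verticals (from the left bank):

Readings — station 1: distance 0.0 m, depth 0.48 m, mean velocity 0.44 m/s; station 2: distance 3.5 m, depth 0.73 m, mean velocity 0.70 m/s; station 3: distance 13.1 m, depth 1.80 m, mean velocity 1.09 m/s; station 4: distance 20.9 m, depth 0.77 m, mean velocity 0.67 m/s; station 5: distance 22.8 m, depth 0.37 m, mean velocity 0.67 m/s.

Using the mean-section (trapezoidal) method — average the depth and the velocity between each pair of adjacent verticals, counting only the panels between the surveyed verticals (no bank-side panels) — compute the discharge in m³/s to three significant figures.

21.6 m³/s

Panel 1-2: Δb = 3.5 m, d̄ = (0.48+0.73)/2 = 0.605, v̄ = (0.44+0.70)/2 = 0.57 → q = 3.5×0.605×0.57 = 1.207 m³/s
Panel 2-3: Δb = 9.6 m, d̄ = (0.73+1.80)/2 = 1.265, v̄ = (0.70+1.09)/2 = 0.895 → q = 9.6×1.265×0.895 = 10.87 m³/s
Panel 3-4: Δb = 7.8 m, d̄ = (1.80+0.77)/2 = 1.285, v̄ = (1.09+0.67)/2 = 0.88 → q = 7.8×1.285×0.88 = 8.820 m³/s
Panel 4-5: Δb = 1.9 m, d̄ = (0.77+0.37)/2 = 0.57, v̄ = (0.67+0.67)/2 = 0.67 → q = 1.9×0.57×0.67 = 0.7256 m³/s
Q = Σ q = 21.62 m³/s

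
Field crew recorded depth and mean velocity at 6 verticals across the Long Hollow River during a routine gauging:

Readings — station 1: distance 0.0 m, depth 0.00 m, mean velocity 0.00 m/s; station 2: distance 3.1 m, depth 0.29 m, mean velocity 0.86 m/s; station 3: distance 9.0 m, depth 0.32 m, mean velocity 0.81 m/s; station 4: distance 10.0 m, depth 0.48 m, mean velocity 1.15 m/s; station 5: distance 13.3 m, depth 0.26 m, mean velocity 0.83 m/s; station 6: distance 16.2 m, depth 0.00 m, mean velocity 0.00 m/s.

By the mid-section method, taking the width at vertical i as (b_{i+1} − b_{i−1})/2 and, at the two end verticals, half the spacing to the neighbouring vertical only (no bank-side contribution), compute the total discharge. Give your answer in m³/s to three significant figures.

3.87 m³/s

w_2 = (9.0 − 0.0)/2 = 4.5 m; q_2 = 0.86 × 0.29 × 4.5 = 1.122 m³/s
w_3 = (10.0 − 3.1)/2 = 3.45 m; q_3 = 0.81 × 0.32 × 3.45 = 0.8942 m³/s
w_4 = (13.3 − 9.0)/2 = 2.15 m; q_4 = 1.15 × 0.48 × 2.15 = 1.187 m³/s
w_5 = (16.2 − 10.0)/2 = 3.1 m; q_5 = 0.83 × 0.26 × 3.1 = 0.6690 m³/s
Stations 1, 6 contribute zero (depth or velocity is 0).
Q = Σ qᵢ = 3.872 m³/s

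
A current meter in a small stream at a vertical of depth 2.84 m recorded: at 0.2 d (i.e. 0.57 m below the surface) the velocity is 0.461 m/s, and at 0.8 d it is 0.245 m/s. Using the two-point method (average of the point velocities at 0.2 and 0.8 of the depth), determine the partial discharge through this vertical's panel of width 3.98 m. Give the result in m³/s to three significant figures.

3.99 m³/s

v̄ = (0.461 + 0.245) / 2 = 0.3530 m/s
q = v̄ × d × w = 0.3530 × 2.84 × 3.98 = 3.990 m³/s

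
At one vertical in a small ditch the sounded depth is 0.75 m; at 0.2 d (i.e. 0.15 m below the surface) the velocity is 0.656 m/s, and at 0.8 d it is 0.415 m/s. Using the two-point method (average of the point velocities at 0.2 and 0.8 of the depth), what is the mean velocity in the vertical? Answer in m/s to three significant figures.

v̄ = (0.656 + 0.415) / 2 = 0.5355 m/s

0.536 m/s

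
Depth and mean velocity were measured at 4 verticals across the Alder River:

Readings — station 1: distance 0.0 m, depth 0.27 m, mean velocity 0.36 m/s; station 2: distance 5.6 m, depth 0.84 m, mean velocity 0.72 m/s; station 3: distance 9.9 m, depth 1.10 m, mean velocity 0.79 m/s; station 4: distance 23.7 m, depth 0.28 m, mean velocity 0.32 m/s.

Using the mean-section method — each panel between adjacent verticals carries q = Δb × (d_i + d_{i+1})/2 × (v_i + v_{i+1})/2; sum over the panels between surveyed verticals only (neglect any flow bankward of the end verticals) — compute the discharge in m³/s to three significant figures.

Panel 1-2: Δb = 5.6 m, d̄ = (0.27+0.84)/2 = 0.555, v̄ = (0.36+0.72)/2 = 0.54 → q = 5.6×0.555×0.54 = 1.678 m³/s
Panel 2-3: Δb = 4.3 m, d̄ = (0.84+1.10)/2 = 0.97, v̄ = (0.72+0.79)/2 = 0.755 → q = 4.3×0.97×0.755 = 3.149 m³/s
Panel 3-4: Δb = 13.8 m, d̄ = (1.10+0.28)/2 = 0.69, v̄ = (0.79+0.32)/2 = 0.555 → q = 13.8×0.69×0.555 = 5.285 m³/s
Q = Σ q = 10.11 m³/s

10.1 m³/s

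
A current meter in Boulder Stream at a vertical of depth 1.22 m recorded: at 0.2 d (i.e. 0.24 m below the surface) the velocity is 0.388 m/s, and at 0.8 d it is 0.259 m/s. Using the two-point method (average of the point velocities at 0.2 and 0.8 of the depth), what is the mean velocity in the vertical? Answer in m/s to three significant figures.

0.324 m/s

v̄ = (0.388 + 0.259) / 2 = 0.3235 m/s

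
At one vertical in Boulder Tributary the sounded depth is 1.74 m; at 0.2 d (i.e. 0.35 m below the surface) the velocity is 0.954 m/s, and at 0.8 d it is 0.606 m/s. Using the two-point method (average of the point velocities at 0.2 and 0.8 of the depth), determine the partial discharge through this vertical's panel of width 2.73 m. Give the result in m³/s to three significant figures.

v̄ = (0.954 + 0.606) / 2 = 0.7800 m/s
q = v̄ × d × w = 0.7800 × 1.74 × 2.73 = 3.705 m³/s

3.71 m³/s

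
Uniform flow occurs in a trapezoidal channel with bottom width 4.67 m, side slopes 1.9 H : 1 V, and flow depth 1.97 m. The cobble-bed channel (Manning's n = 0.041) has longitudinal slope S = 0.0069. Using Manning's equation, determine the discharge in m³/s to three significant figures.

39.2 m³/s

A = (b + z·y)·y = (4.67 + 1.9×1.97)×1.97 = 16.57 m²
P = b + 2y√(1+z²) = 4.67 + 2×1.97×√(1+1.9²) = 13.13 m
R = A/P = 16.57/13.13 = 1.262 m
Q = (1/n)·A·R^(2/3)·S^(1/2) = (1/0.041) × 16.57 × 1.262^(2/3) × 0.0069^(1/2) = 39.22 m³/s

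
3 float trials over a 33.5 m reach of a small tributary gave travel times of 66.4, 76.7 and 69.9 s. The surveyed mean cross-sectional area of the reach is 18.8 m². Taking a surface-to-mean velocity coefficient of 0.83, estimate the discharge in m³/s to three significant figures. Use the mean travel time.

t̄ = (66.4 + 76.7 + 69.9) / 3 = 71 s
v_surface = L / t̄ = 33.5 / 71 = 0.4718 m/s
v_mean = 0.83 × 0.4718 = 0.3916 m/s
Q = A × v_mean = 18.8 × 0.3916 = 7.362 m³/s

7.36 m³/s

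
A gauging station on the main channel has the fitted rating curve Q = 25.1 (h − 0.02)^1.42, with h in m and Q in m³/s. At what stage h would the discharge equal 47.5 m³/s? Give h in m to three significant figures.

1.59 m

h − h₀ = (Q/C)^(1/b) = (47.5/25.1)^(1/1.42) = 1.567 m
h = 0.02 + 1.567 = 1.587 m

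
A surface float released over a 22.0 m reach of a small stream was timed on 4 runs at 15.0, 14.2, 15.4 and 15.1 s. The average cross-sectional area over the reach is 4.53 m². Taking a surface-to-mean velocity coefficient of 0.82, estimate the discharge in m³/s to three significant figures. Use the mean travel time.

5.48 m³/s

t̄ = (15.0 + 14.2 + 15.4 + 15.1) / 4 = 14.925 s
v_surface = L / t̄ = 22.0 / 14.925 = 1.474 m/s
v_mean = 0.82 × 1.474 = 1.209 m/s
Q = A × v_mean = 4.53 × 1.209 = 5.475 m³/s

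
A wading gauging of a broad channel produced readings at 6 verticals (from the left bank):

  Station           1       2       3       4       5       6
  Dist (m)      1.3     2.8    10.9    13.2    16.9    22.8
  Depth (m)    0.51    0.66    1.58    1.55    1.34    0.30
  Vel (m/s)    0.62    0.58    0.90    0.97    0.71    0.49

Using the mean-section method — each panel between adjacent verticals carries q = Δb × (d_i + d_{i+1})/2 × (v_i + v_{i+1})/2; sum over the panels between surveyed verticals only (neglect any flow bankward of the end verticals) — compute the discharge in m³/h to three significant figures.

64800 m³/h

Panel 1-2: Δb = 1.5 m, d̄ = (0.51+0.66)/2 = 0.585, v̄ = (0.62+0.58)/2 = 0.6 → q = 1.5×0.585×0.6 = 0.5265 m³/s
Panel 2-3: Δb = 8.1 m, d̄ = (0.66+1.58)/2 = 1.12, v̄ = (0.58+0.90)/2 = 0.74 → q = 8.1×1.12×0.74 = 6.713 m³/s
Panel 3-4: Δb = 2.3 m, d̄ = (1.58+1.55)/2 = 1.565, v̄ = (0.90+0.97)/2 = 0.935 → q = 2.3×1.565×0.935 = 3.366 m³/s
Panel 4-5: Δb = 3.7 m, d̄ = (1.55+1.34)/2 = 1.445, v̄ = (0.97+0.71)/2 = 0.84 → q = 3.7×1.445×0.84 = 4.491 m³/s
Panel 5-6: Δb = 5.9 m, d̄ = (1.34+0.30)/2 = 0.82, v̄ = (0.71+0.49)/2 = 0.6 → q = 5.9×0.82×0.6 = 2.903 m³/s
Q = Σ q = 18.00 m³/s
= 18.00 × 3600 = 64800 m³/h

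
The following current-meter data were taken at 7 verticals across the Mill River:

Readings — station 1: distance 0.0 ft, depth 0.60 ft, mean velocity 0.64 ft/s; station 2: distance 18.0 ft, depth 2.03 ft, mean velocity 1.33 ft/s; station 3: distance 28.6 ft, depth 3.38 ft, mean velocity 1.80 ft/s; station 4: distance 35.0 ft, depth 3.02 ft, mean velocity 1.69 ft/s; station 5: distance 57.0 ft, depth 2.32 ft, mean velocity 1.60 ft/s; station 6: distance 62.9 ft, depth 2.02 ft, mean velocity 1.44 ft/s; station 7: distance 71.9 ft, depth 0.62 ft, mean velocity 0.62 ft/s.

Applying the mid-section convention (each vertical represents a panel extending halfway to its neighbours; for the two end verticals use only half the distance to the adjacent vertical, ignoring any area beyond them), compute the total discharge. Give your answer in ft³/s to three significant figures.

241 ft³/s

w_1 = (18.0 − 0.0)/2 = 9 ft; q_1 = 0.64 × 0.60 × 9 = 3.456 ft³/s
w_2 = (28.6 − 0.0)/2 = 14.3 ft; q_2 = 1.33 × 2.03 × 14.3 = 38.61 ft³/s
w_3 = (35.0 − 18.0)/2 = 8.5 ft; q_3 = 1.80 × 3.38 × 8.5 = 51.71 ft³/s
w_4 = (57.0 − 28.6)/2 = 14.2 ft; q_4 = 1.69 × 3.02 × 14.2 = 72.47 ft³/s
w_5 = (62.9 − 35.0)/2 = 13.95 ft; q_5 = 1.60 × 2.32 × 13.95 = 51.78 ft³/s
w_6 = (71.9 − 57.0)/2 = 7.45 ft; q_6 = 1.44 × 2.02 × 7.45 = 21.67 ft³/s
w_7 = (71.9 − 62.9)/2 = 4.5 ft; q_7 = 0.62 × 0.62 × 4.5 = 1.730 ft³/s
Q = Σ qᵢ = 241.4 ft³/s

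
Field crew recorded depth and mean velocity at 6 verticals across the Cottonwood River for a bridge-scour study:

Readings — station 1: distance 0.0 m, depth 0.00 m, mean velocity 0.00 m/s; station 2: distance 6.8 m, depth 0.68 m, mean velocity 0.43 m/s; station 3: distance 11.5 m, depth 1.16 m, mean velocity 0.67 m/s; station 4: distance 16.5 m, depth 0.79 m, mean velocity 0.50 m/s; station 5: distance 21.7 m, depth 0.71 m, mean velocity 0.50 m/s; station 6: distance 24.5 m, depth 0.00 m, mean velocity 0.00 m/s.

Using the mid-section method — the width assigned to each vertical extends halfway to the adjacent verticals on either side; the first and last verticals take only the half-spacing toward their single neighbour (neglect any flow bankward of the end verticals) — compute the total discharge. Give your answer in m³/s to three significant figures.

w_2 = (11.5 − 0.0)/2 = 5.75 m; q_2 = 0.43 × 0.68 × 5.75 = 1.681 m³/s
w_3 = (16.5 − 6.8)/2 = 4.85 m; q_3 = 0.67 × 1.16 × 4.85 = 3.769 m³/s
w_4 = (21.7 − 11.5)/2 = 5.1 m; q_4 = 0.50 × 0.79 × 5.1 = 2.015 m³/s
w_5 = (24.5 − 16.5)/2 = 4 m; q_5 = 0.50 × 0.71 × 4 = 1.420 m³/s
Stations 1, 6 contribute zero (depth or velocity is 0).
Q = Σ qᵢ = 8.885 m³/s

8.89 m³/s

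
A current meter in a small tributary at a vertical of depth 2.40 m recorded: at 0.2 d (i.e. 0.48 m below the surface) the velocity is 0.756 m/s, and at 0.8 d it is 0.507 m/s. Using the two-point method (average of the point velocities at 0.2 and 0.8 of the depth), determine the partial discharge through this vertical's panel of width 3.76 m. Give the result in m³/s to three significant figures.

v̄ = (0.756 + 0.507) / 2 = 0.6315 m/s
q = v̄ × d × w = 0.6315 × 2.40 × 3.76 = 5.699 m³/s

5.70 m³/s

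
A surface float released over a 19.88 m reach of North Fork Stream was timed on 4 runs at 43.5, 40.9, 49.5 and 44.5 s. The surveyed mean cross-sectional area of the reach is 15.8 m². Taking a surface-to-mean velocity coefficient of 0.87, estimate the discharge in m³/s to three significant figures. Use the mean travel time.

t̄ = (43.5 + 40.9 + 49.5 + 44.5) / 4 = 44.6 s
v_surface = L / t̄ = 19.88 / 44.6 = 0.4457 m/s
v_mean = 0.87 × 0.4457 = 0.3878 m/s
Q = A × v_mean = 15.8 × 0.3878 = 6.127 m³/s

6.13 m³/s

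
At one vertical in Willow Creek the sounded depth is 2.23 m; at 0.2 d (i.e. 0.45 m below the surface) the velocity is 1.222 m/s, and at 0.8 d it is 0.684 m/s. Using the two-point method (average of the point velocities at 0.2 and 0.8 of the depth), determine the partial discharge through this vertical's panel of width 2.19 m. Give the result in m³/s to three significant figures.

4.65 m³/s

v̄ = (1.222 + 0.684) / 2 = 0.9530 m/s
q = v̄ × d × w = 0.9530 × 2.23 × 2.19 = 4.654 m³/s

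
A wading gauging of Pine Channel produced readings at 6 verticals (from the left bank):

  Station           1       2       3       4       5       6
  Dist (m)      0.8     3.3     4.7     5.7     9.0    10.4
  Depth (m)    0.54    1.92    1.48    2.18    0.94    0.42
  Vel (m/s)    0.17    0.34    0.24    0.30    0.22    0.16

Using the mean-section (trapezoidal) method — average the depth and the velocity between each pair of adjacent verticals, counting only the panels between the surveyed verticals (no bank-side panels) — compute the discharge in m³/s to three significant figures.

3.49 m³/s

Panel 1-2: Δb = 2.5 m, d̄ = (0.54+1.92)/2 = 1.23, v̄ = (0.17+0.34)/2 = 0.255 → q = 2.5×1.23×0.255 = 0.7841 m³/s
Panel 2-3: Δb = 1.4 m, d̄ = (1.92+1.48)/2 = 1.7, v̄ = (0.34+0.24)/2 = 0.29 → q = 1.4×1.7×0.29 = 0.6902 m³/s
Panel 3-4: Δb = 1 m, d̄ = (1.48+2.18)/2 = 1.83, v̄ = (0.24+0.30)/2 = 0.27 → q = 1×1.83×0.27 = 0.4941 m³/s
Panel 4-5: Δb = 3.3 m, d̄ = (2.18+0.94)/2 = 1.56, v̄ = (0.30+0.22)/2 = 0.26 → q = 3.3×1.56×0.26 = 1.338 m³/s
Panel 5-6: Δb = 1.4 m, d̄ = (0.94+0.42)/2 = 0.68, v̄ = (0.22+0.16)/2 = 0.19 → q = 1.4×0.68×0.19 = 0.1809 m³/s
Q = Σ q = 3.488 m³/s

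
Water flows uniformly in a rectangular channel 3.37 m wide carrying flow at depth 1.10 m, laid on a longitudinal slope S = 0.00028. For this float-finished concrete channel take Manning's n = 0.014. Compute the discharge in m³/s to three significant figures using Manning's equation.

A = b·y = 3.37 × 1.10 = 3.707 m²
P = b + 2y = 3.37 + 2×1.10 = 5.570 m
R = A/P = 3.707/5.570 = 0.6655 m
Q = (1/n)·A·R^(2/3)·S^(1/2) = (1/0.014) × 3.707 × 0.6655^(2/3) × 0.00028^(1/2) = 3.377 m³/s

3.38 m³/s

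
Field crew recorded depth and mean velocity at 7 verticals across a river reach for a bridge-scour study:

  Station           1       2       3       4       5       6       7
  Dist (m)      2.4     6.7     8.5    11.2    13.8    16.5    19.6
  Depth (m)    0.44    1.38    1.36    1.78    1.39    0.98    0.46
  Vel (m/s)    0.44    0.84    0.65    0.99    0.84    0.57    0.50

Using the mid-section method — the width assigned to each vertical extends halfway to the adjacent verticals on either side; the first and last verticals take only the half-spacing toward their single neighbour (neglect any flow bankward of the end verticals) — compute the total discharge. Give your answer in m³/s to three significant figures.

w_1 = (6.7 − 2.4)/2 = 2.15 m; q_1 = 0.44 × 0.44 × 2.15 = 0.4162 m³/s
w_2 = (8.5 − 2.4)/2 = 3.05 m; q_2 = 0.84 × 1.38 × 3.05 = 3.536 m³/s
w_3 = (11.2 − 6.7)/2 = 2.25 m; q_3 = 0.65 × 1.36 × 2.25 = 1.989 m³/s
w_4 = (13.8 − 8.5)/2 = 2.65 m; q_4 = 0.99 × 1.78 × 2.65 = 4.670 m³/s
w_5 = (16.5 − 11.2)/2 = 2.65 m; q_5 = 0.84 × 1.39 × 2.65 = 3.094 m³/s
w_6 = (19.6 − 13.8)/2 = 2.9 m; q_6 = 0.57 × 0.98 × 2.9 = 1.620 m³/s
w_7 = (19.6 − 16.5)/2 = 1.55 m; q_7 = 0.50 × 0.46 × 1.55 = 0.3565 m³/s
Q = Σ qᵢ = 15.68 m³/s

15.7 m³/s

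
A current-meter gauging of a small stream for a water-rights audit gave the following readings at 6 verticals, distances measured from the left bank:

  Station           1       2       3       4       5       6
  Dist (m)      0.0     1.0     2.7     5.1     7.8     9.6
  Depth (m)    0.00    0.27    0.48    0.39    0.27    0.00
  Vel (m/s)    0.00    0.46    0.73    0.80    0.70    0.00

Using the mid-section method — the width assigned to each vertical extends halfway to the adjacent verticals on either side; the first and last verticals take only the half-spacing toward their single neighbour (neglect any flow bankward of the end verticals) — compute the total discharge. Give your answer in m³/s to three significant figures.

w_2 = (2.7 − 0.0)/2 = 1.35 m; q_2 = 0.46 × 0.27 × 1.35 = 0.1677 m³/s
w_3 = (5.1 − 1.0)/2 = 2.05 m; q_3 = 0.73 × 0.48 × 2.05 = 0.7183 m³/s
w_4 = (7.8 − 2.7)/2 = 2.55 m; q_4 = 0.80 × 0.39 × 2.55 = 0.7956 m³/s
w_5 = (9.6 − 5.1)/2 = 2.25 m; q_5 = 0.70 × 0.27 × 2.25 = 0.4253 m³/s
Stations 1, 6 contribute zero (depth or velocity is 0).
Q = Σ qᵢ = 2.107 m³/s

2.11 m³/s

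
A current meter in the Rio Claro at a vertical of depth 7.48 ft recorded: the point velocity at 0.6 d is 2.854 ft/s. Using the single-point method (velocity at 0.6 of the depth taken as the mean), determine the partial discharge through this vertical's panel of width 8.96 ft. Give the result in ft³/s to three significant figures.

191 ft³/s

v̄ = v₀.₆ = 2.854 ft/s
q = v̄ × d × w = 2.854 × 7.48 × 8.96 = 191.3 ft³/s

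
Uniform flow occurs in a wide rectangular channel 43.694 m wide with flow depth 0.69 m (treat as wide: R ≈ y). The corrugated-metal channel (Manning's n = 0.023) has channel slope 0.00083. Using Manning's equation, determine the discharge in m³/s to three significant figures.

29.5 m³/s

A = b·y = 43.694 × 0.69 = 30.15 m²
Wide channel: R ≈ y = 0.69 m
Q = (1/n)·A·R^(2/3)·S^(1/2) = (1/0.023) × 30.15 × 0.6900^(2/3) × 0.00083^(1/2) = 29.49 m³/s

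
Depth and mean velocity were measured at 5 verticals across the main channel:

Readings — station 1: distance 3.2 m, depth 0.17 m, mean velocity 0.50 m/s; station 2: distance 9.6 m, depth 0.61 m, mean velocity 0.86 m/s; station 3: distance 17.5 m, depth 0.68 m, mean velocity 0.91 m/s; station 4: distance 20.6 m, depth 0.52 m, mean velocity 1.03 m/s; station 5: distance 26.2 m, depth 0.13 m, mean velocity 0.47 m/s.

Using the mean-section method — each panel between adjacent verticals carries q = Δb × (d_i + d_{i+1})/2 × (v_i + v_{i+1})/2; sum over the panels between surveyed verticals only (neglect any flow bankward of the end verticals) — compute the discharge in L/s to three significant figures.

9380 L/s

Panel 1-2: Δb = 6.4 m, d̄ = (0.17+0.61)/2 = 0.39, v̄ = (0.50+0.86)/2 = 0.68 → q = 6.4×0.39×0.68 = 1.697 m³/s
Panel 2-3: Δb = 7.9 m, d̄ = (0.61+0.68)/2 = 0.645, v̄ = (0.86+0.91)/2 = 0.885 → q = 7.9×0.645×0.885 = 4.510 m³/s
Panel 3-4: Δb = 3.1 m, d̄ = (0.68+0.52)/2 = 0.6, v̄ = (0.91+1.03)/2 = 0.97 → q = 3.1×0.6×0.97 = 1.804 m³/s
Panel 4-5: Δb = 5.6 m, d̄ = (0.52+0.13)/2 = 0.325, v̄ = (1.03+0.47)/2 = 0.75 → q = 5.6×0.325×0.75 = 1.365 m³/s
Q = Σ q = 9.376 m³/s
= 9.376 × 1000 = 9376 L/s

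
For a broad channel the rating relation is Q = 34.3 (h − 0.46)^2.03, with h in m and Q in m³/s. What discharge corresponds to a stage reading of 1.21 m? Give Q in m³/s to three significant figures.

Q = 34.3 × (1.21 − 0.46)^2.03 = 34.3 × 0.75^2.03 = 19.13 m³/s

19.1 m³/s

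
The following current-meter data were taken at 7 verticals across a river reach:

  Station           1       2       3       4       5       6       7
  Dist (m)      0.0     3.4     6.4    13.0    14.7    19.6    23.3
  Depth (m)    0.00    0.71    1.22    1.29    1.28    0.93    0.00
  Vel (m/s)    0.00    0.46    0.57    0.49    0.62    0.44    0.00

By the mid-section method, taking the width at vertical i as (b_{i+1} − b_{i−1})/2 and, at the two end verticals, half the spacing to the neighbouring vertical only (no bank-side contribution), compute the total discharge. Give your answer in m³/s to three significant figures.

11.4 m³/s

w_2 = (6.4 − 0.0)/2 = 3.2 m; q_2 = 0.46 × 0.71 × 3.2 = 1.045 m³/s
w_3 = (13.0 − 3.4)/2 = 4.8 m; q_3 = 0.57 × 1.22 × 4.8 = 3.338 m³/s
w_4 = (14.7 − 6.4)/2 = 4.15 m; q_4 = 0.49 × 1.29 × 4.15 = 2.623 m³/s
w_5 = (19.6 − 13.0)/2 = 3.3 m; q_5 = 0.62 × 1.28 × 3.3 = 2.619 m³/s
w_6 = (23.3 − 14.7)/2 = 4.3 m; q_6 = 0.44 × 0.93 × 4.3 = 1.760 m³/s
Stations 1, 7 contribute zero (depth or velocity is 0).
Q = Σ qᵢ = 11.38 m³/s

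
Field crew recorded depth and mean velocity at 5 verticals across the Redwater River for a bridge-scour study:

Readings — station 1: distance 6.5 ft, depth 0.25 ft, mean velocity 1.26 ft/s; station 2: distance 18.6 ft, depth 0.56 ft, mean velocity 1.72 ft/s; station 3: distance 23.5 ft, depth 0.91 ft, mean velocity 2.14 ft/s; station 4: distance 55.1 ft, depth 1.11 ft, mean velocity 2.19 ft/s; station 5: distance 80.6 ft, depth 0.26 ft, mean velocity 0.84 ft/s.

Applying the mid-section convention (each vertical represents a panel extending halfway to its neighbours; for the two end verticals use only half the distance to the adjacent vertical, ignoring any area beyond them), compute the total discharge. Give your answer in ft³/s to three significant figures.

118 ft³/s

w_1 = (18.6 − 6.5)/2 = 6.05 ft; q_1 = 1.26 × 0.25 × 6.05 = 1.906 ft³/s
w_2 = (23.5 − 6.5)/2 = 8.5 ft; q_2 = 1.72 × 0.56 × 8.5 = 8.187 ft³/s
w_3 = (55.1 − 18.6)/2 = 18.25 ft; q_3 = 2.14 × 0.91 × 18.25 = 35.54 ft³/s
w_4 = (80.6 − 23.5)/2 = 28.55 ft; q_4 = 2.19 × 1.11 × 28.55 = 69.40 ft³/s
w_5 = (80.6 − 55.1)/2 = 12.75 ft; q_5 = 0.84 × 0.26 × 12.75 = 2.785 ft³/s
Q = Σ qᵢ = 117.8 ft³/s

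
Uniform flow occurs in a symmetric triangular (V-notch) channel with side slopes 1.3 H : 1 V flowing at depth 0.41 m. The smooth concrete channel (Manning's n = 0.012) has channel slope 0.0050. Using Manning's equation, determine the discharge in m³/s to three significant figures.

A = z·y² = 1.3×0.41² = 0.2185 m²
P = 2y√(1+z²) = 2×0.41×√(1+1.3²) = 1.345 m
R = A/P = 0.2185/1.345 = 0.1625 m
Q = (1/n)·A·R^(2/3)·S^(1/2) = (1/0.012) × 0.2185 × 0.1625^(2/3) × 0.0050^(1/2) = 0.3834 m³/s

0.383 m³/s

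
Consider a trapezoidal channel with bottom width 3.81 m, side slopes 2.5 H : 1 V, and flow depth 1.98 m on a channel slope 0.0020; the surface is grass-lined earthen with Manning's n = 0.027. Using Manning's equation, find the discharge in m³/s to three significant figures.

A = (b + z·y)·y = (3.81 + 2.5×1.98)×1.98 = 17.34 m²
P = b + 2y√(1+z²) = 3.81 + 2×1.98×√(1+2.5²) = 14.47 m
R = A/P = 17.34/14.47 = 1.198 m
Q = (1/n)·A·R^(2/3)·S^(1/2) = (1/0.027) × 17.34 × 1.198^(2/3) × 0.0020^(1/2) = 32.41 m³/s

32.4 m³/s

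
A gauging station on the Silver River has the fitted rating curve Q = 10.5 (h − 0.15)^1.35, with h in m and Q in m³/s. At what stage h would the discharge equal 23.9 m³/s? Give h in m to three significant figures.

1.99 m

h − h₀ = (Q/C)^(1/b) = (23.9/10.5)^(1/1.35) = 1.839 m
h = 0.15 + 1.839 = 1.989 m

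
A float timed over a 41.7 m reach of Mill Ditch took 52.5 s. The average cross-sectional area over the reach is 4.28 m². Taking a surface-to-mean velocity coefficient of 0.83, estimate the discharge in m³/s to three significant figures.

2.82 m³/s

v_surface = L / t̄ = 41.7 / 52.5 = 0.7943 m/s
v_mean = 0.83 × 0.7943 = 0.6593 m/s
Q = A × v_mean = 4.28 × 0.6593 = 2.822 m³/s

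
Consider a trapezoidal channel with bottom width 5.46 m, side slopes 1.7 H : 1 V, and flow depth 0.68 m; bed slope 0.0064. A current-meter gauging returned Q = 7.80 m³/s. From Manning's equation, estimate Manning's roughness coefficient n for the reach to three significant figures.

A = (b + z·y)·y = (5.46 + 1.7×0.68)×0.68 = 4.499 m²
P = b + 2y√(1+z²) = 5.46 + 2×0.68×√(1+1.7²) = 8.142 m
R = A/P = 4.499/8.142 = 0.5525 m
n = (1/Q)·A·R^(2/3)·S^(1/2) = (1/7.80) × 4.499 × 0.6733 × 0.08000 = 0.03107

0.0311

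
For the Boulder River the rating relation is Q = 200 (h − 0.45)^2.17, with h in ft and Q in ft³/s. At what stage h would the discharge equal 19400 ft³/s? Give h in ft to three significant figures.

8.68 ft

h − h₀ = (Q/C)^(1/b) = (19400/200)^(1/2.17) = 8.233 ft
h = 0.45 + 8.233 = 8.683 ft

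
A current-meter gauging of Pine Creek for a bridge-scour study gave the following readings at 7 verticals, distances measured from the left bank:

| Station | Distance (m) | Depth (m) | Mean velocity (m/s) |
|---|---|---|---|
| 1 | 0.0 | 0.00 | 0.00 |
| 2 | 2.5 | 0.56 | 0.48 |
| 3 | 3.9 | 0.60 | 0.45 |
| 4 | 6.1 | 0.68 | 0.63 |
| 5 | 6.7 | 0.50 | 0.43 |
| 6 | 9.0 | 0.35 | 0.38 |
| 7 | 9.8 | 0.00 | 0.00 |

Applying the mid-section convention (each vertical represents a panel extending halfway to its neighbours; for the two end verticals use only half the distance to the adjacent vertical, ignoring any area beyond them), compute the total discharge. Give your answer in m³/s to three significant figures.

2.13 m³/s

w_2 = (3.9 − 0.0)/2 = 1.95 m; q_2 = 0.48 × 0.56 × 1.95 = 0.5242 m³/s
w_3 = (6.1 − 2.5)/2 = 1.8 m; q_3 = 0.45 × 0.60 × 1.8 = 0.4860 m³/s
w_4 = (6.7 − 3.9)/2 = 1.4 m; q_4 = 0.63 × 0.68 × 1.4 = 0.5998 m³/s
w_5 = (9.0 − 6.1)/2 = 1.45 m; q_5 = 0.43 × 0.50 × 1.45 = 0.3118 m³/s
w_6 = (9.8 − 6.7)/2 = 1.55 m; q_6 = 0.38 × 0.35 × 1.55 = 0.2062 m³/s
Stations 1, 7 contribute zero (depth or velocity is 0).
Q = Σ qᵢ = 2.128 m³/s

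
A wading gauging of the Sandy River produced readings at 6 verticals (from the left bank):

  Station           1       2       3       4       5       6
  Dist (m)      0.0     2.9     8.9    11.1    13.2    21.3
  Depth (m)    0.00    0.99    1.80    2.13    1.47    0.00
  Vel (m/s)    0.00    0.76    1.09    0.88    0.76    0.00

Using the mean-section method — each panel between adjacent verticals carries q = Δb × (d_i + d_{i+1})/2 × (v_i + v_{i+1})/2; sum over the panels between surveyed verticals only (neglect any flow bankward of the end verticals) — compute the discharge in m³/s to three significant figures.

17.9 m³/s

Panel 1-2: Δb = 2.9 m, d̄ = (0.00+0.99)/2 = 0.495, v̄ = (0.00+0.76)/2 = 0.38 → q = 2.9×0.495×0.38 = 0.5455 m³/s
Panel 2-3: Δb = 6 m, d̄ = (0.99+1.80)/2 = 1.395, v̄ = (0.76+1.09)/2 = 0.925 → q = 6×1.395×0.925 = 7.742 m³/s
Panel 3-4: Δb = 2.2 m, d̄ = (1.80+2.13)/2 = 1.965, v̄ = (1.09+0.88)/2 = 0.985 → q = 2.2×1.965×0.985 = 4.258 m³/s
Panel 4-5: Δb = 2.1 m, d̄ = (2.13+1.47)/2 = 1.8, v̄ = (0.88+0.76)/2 = 0.82 → q = 2.1×1.8×0.82 = 3.100 m³/s
Panel 5-6: Δb = 8.1 m, d̄ = (1.47+0.00)/2 = 0.735, v̄ = (0.76+0.00)/2 = 0.38 → q = 8.1×0.735×0.38 = 2.262 m³/s
Q = Σ q = 17.91 m³/s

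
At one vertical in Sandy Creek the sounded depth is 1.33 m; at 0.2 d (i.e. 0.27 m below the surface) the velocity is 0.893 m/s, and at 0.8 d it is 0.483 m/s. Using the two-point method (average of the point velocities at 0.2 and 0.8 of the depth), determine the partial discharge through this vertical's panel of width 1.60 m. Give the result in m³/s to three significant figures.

1.46 m³/s

v̄ = (0.893 + 0.483) / 2 = 0.6880 m/s
q = v̄ × d × w = 0.6880 × 1.33 × 1.60 = 1.464 m³/s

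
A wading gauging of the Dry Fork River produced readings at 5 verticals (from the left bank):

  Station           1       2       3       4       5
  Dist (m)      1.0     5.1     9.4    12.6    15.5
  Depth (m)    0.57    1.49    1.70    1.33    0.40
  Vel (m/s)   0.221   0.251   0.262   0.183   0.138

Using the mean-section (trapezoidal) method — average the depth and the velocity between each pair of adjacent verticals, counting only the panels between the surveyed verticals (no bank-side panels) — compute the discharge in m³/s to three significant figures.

4.24 m³/s

Panel 1-2: Δb = 4.1 m, d̄ = (0.57+1.49)/2 = 1.03, v̄ = (0.221+0.251)/2 = 0.236 → q = 4.1×1.03×0.236 = 0.9966 m³/s
Panel 2-3: Δb = 4.3 m, d̄ = (1.49+1.70)/2 = 1.595, v̄ = (0.251+0.262)/2 = 0.2565 → q = 4.3×1.595×0.2565 = 1.759 m³/s
Panel 3-4: Δb = 3.2 m, d̄ = (1.70+1.33)/2 = 1.515, v̄ = (0.262+0.183)/2 = 0.2225 → q = 3.2×1.515×0.2225 = 1.079 m³/s
Panel 4-5: Δb = 2.9 m, d̄ = (1.33+0.40)/2 = 0.865, v̄ = (0.183+0.138)/2 = 0.1605 → q = 2.9×0.865×0.1605 = 0.4026 m³/s
Q = Σ q = 4.237 m³/s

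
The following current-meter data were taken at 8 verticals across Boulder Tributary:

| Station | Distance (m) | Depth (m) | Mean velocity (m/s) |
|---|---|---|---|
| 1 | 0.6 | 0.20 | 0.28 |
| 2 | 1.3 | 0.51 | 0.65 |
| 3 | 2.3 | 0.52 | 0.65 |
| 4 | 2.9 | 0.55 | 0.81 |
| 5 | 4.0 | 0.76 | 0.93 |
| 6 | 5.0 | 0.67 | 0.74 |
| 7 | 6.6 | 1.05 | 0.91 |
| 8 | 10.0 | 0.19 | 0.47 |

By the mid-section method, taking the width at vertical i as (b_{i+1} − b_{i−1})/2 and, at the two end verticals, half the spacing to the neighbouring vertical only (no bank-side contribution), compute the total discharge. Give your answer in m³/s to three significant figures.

w_1 = (1.3 − 0.6)/2 = 0.35 m; q_1 = 0.28 × 0.20 × 0.35 = 0.01960 m³/s
w_2 = (2.3 − 0.6)/2 = 0.85 m; q_2 = 0.65 × 0.51 × 0.85 = 0.2818 m³/s
w_3 = (2.9 − 1.3)/2 = 0.8 m; q_3 = 0.65 × 0.52 × 0.8 = 0.2704 m³/s
w_4 = (4.0 − 2.3)/2 = 0.85 m; q_4 = 0.81 × 0.55 × 0.85 = 0.3787 m³/s
w_5 = (5.0 − 2.9)/2 = 1.05 m; q_5 = 0.93 × 0.76 × 1.05 = 0.7421 m³/s
w_6 = (6.6 − 4.0)/2 = 1.3 m; q_6 = 0.74 × 0.67 × 1.3 = 0.6445 m³/s
w_7 = (10.0 − 5.0)/2 = 2.5 m; q_7 = 0.91 × 1.05 × 2.5 = 2.389 m³/s
w_8 = (10.0 − 6.6)/2 = 1.7 m; q_8 = 0.47 × 0.19 × 1.7 = 0.1518 m³/s
Q = Σ qᵢ = 4.878 m³/s

4.88 m³/s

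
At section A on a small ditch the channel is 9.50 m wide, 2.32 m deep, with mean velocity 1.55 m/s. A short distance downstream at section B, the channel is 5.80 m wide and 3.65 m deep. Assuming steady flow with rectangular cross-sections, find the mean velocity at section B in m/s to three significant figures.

Q = A₁V₁ = (9.50×2.32) × 1.55 = 34.16 m³/s
A₂ = 5.80 × 3.65 = 21.17 m²
V₂ = Q/A₂ = 34.16/21.17 = 1.614 m/s

1.61 m/s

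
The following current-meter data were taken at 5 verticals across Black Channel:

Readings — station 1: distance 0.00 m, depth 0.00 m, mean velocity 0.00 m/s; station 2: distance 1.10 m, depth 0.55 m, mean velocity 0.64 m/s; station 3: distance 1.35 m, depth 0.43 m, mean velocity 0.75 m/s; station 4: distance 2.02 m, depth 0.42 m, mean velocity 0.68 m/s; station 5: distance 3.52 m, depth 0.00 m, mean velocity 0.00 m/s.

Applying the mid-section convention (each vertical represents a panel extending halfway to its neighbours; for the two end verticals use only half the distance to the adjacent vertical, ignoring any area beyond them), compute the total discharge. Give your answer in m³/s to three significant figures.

w_2 = (1.35 − 0.00)/2 = 0.675 m; q_2 = 0.64 × 0.55 × 0.675 = 0.2376 m³/s
w_3 = (2.02 − 1.10)/2 = 0.46 m; q_3 = 0.75 × 0.43 × 0.46 = 0.1484 m³/s
w_4 = (3.52 − 1.35)/2 = 1.085 m; q_4 = 0.68 × 0.42 × 1.085 = 0.3099 m³/s
Stations 1, 5 contribute zero (depth or velocity is 0).
Q = Σ qᵢ = 0.6958 m³/s

0.696 m³/s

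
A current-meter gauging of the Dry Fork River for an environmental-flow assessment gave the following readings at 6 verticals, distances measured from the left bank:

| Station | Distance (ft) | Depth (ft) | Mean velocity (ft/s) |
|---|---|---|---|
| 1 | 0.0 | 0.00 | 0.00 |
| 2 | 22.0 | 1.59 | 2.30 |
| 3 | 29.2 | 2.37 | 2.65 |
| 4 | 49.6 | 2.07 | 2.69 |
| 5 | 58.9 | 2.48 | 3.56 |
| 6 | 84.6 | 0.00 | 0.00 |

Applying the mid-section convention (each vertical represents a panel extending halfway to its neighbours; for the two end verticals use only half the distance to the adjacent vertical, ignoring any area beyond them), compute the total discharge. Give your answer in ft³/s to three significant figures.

w_2 = (29.2 − 0.0)/2 = 14.6 ft; q_2 = 2.30 × 1.59 × 14.6 = 53.39 ft³/s
w_3 = (49.6 − 22.0)/2 = 13.8 ft; q_3 = 2.65 × 2.37 × 13.8 = 86.67 ft³/s
w_4 = (58.9 − 29.2)/2 = 14.85 ft; q_4 = 2.69 × 2.07 × 14.85 = 82.69 ft³/s
w_5 = (84.6 − 49.6)/2 = 17.5 ft; q_5 = 3.56 × 2.48 × 17.5 = 154.5 ft³/s
Stations 1, 6 contribute zero (depth or velocity is 0).
Q = Σ qᵢ = 377.3 ft³/s

377 ft³/s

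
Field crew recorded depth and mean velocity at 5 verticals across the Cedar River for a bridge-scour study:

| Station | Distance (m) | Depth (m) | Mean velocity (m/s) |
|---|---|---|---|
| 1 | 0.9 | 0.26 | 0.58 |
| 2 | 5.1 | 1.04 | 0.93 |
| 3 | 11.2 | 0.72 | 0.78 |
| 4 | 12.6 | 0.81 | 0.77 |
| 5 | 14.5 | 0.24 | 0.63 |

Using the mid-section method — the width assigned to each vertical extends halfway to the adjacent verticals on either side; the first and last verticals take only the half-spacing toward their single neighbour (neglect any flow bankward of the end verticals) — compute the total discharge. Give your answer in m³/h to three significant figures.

w_1 = (5.1 − 0.9)/2 = 2.1 m; q_1 = 0.58 × 0.26 × 2.1 = 0.3167 m³/s
w_2 = (11.2 − 0.9)/2 = 5.15 m; q_2 = 0.93 × 1.04 × 5.15 = 4.981 m³/s
w_3 = (12.6 − 5.1)/2 = 3.75 m; q_3 = 0.78 × 0.72 × 3.75 = 2.106 m³/s
w_4 = (14.5 − 11.2)/2 = 1.65 m; q_4 = 0.77 × 0.81 × 1.65 = 1.029 m³/s
w_5 = (14.5 − 12.6)/2 = 0.95 m; q_5 = 0.63 × 0.24 × 0.95 = 0.1436 m³/s
Q = Σ qᵢ = 8.577 m³/s
= 8.577 × 3600 = 30880 m³/h

30900 m³/h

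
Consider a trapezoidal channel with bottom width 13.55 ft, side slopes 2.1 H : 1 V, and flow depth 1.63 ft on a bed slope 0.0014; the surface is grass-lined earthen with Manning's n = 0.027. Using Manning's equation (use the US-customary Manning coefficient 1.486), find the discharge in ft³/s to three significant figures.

A = (b + z·y)·y = (13.55 + 2.1×1.63)×1.63 = 27.67 ft²
P = b + 2y√(1+z²) = 13.55 + 2×1.63×√(1+2.1²) = 21.13 ft
R = A/P = 27.67/21.13 = 1.309 ft
Q = (1.486/n)·A·R^(2/3)·S^(1/2) = (1.486/0.027) × 27.67 × 1.309^(2/3) × 0.0014^(1/2) = 68.18 ft³/s

68.2 ft³/s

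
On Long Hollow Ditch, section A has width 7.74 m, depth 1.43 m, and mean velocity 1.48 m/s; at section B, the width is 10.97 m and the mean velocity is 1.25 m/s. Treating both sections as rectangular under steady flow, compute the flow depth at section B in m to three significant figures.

1.19 m

Q = A₁V₁ = (7.74×1.43) × 1.48 = 16.38 m³/s
d₂ = Q/(b₂ V₂) = 16.38/(10.97×1.25) = 1.195 m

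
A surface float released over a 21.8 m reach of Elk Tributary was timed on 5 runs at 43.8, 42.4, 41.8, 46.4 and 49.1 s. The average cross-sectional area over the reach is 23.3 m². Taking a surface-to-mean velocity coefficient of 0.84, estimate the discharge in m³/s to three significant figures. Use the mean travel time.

9.55 m³/s

t̄ = (43.8 + 42.4 + 41.8 + 46.4 + 49.1) / 5 = 44.7 s
v_surface = L / t̄ = 21.8 / 44.7 = 0.4877 m/s
v_mean = 0.84 × 0.4877 = 0.4097 m/s
Q = A × v_mean = 23.3 × 0.4097 = 9.545 m³/s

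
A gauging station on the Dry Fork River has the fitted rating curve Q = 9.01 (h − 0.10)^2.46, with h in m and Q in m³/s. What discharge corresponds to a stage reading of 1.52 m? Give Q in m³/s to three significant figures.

21.3 m³/s

Q = 9.01 × (1.52 − 0.10)^2.46 = 9.01 × 1.42^2.46 = 21.35 m³/s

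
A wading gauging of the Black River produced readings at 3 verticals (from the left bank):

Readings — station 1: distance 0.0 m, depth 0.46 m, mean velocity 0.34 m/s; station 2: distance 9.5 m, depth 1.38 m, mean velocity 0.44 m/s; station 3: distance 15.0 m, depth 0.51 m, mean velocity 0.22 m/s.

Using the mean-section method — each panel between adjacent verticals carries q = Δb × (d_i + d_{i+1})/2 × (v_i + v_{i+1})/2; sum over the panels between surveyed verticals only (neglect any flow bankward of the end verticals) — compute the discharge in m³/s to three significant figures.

5.12 m³/s

Panel 1-2: Δb = 9.5 m, d̄ = (0.46+1.38)/2 = 0.92, v̄ = (0.34+0.44)/2 = 0.39 → q = 9.5×0.92×0.39 = 3.409 m³/s
Panel 2-3: Δb = 5.5 m, d̄ = (1.38+0.51)/2 = 0.945, v̄ = (0.44+0.22)/2 = 0.33 → q = 5.5×0.945×0.33 = 1.715 m³/s
Q = Σ q = 5.124 m³/s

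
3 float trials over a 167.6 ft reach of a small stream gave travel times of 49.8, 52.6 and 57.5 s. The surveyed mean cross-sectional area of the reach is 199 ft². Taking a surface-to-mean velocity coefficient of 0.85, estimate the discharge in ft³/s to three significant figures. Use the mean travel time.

532 ft³/s

t̄ = (49.8 + 52.6 + 57.5) / 3 = 53.3 s
v_surface = L / t̄ = 167.6 / 53.3 = 3.144 ft/s
v_mean = 0.85 × 3.144 = 2.673 ft/s
Q = A × v_mean = 199 × 2.673 = 531.9 ft³/s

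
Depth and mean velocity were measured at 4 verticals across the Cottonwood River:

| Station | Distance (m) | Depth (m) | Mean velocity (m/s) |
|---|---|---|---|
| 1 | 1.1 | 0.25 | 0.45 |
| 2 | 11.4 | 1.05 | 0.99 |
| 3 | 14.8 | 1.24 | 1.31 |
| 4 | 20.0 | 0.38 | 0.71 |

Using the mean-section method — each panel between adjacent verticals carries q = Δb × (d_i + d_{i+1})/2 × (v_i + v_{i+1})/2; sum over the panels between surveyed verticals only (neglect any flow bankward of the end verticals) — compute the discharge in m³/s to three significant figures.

Panel 1-2: Δb = 10.3 m, d̄ = (0.25+1.05)/2 = 0.65, v̄ = (0.45+0.99)/2 = 0.72 → q = 10.3×0.65×0.72 = 4.820 m³/s
Panel 2-3: Δb = 3.4 m, d̄ = (1.05+1.24)/2 = 1.145, v̄ = (0.99+1.31)/2 = 1.15 → q = 3.4×1.145×1.15 = 4.477 m³/s
Panel 3-4: Δb = 5.2 m, d̄ = (1.24+0.38)/2 = 0.81, v̄ = (1.31+0.71)/2 = 1.01 → q = 5.2×0.81×1.01 = 4.254 m³/s
Q = Σ q = 13.55 m³/s

13.6 m³/s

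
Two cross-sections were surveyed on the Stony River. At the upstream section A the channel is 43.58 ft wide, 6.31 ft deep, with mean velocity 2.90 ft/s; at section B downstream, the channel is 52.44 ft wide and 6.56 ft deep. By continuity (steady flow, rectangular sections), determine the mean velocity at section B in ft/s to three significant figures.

2.32 ft/s

Q = A₁V₁ = (43.58×6.31) × 2.90 = 797.5 ft³/s
A₂ = 52.44 × 6.56 = 344.0 ft²
V₂ = Q/A₂ = 797.5/344.0 = 2.318 ft/s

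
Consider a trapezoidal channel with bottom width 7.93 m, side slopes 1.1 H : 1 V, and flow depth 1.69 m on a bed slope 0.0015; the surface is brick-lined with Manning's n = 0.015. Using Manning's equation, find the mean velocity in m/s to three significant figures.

A = (b + z·y)·y = (7.93 + 1.1×1.69)×1.69 = 16.54 m²
P = b + 2y√(1+z²) = 7.93 + 2×1.69×√(1+1.1²) = 12.95 m
R = A/P = 16.54/12.95 = 1.277 m
Q = (1/n)·A·R^(2/3)·S^(1/2) = (1/0.015) × 16.54 × 1.277^(2/3) × 0.0015^(1/2) = 50.28 m³/s
V = Q/A = 50.28/16.54 = 3.039 m/s

3.04 m/s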